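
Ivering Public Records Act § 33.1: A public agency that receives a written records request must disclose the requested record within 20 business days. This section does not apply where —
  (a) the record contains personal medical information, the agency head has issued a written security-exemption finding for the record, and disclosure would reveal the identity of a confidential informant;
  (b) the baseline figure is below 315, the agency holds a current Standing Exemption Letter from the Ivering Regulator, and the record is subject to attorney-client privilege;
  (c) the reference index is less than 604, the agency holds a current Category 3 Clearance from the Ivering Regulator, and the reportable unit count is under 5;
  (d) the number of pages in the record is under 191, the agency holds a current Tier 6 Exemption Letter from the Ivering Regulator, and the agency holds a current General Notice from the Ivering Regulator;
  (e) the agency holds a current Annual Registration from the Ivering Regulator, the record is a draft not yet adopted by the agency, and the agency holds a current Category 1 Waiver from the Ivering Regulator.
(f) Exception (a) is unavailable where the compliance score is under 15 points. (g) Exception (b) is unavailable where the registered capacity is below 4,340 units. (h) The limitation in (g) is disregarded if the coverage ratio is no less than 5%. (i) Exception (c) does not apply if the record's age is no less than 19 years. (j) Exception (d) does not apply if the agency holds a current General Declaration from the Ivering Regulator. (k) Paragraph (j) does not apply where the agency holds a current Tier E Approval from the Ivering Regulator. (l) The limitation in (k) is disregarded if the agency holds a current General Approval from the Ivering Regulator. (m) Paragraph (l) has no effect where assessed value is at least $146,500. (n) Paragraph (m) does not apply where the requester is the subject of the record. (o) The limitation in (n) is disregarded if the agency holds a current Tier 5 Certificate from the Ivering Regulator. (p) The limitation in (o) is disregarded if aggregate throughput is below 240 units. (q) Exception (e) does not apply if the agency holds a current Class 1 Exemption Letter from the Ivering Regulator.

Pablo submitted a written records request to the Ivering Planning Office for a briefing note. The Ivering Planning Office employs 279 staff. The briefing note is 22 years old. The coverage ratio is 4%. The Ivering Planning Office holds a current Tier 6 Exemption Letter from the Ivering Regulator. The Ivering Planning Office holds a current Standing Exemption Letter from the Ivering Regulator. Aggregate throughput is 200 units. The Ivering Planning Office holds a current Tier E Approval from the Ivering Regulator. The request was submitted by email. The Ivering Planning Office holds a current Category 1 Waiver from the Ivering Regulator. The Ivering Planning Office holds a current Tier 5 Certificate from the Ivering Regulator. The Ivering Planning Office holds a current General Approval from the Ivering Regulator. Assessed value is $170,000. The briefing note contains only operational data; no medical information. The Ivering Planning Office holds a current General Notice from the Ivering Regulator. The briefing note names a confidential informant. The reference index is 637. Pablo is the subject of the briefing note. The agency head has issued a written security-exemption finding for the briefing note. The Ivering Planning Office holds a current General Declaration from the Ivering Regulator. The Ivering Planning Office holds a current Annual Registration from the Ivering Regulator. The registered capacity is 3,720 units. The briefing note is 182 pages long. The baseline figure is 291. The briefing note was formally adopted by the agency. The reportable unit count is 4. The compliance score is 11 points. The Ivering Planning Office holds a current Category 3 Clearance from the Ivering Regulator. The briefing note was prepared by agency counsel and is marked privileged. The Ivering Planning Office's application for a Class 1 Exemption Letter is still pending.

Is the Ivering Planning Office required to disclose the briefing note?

Exception (a) requires that the record contains personal medical information; but the briefing note contains only operational data, so (a) is unavailable.
Exception (b) is satisfied on its face — the baseline figure is 291, below the 315 limit; a current Standing Exemption Letter is held; the briefing note is privileged. However, paragraphs (g)–(h) must be considered: (g) operates — the registered capacity is 3,720 units, below the 4,340 units limit. (h) is not engaged (the coverage ratio is 4%, short of 5%), so (g) stands. Exception (b) does not apply.
Exception (c) does not apply: the reference index is 637, not less than 604.
Exception (d)'s conditions are all satisfied: the number of pages in the record is 182, under the 191 limit; a current Tier 6 Exemption Letter is held; a current General Notice is held. But: (j) is engaged — a current General Declaration is held. (k) would limit (j) — a current Tier E Approval is held — but (l) sets (k) aside: (l) operates against (k): a current General Approval is held. (m) would limit (l) — assessed value is $170,000, meeting the $146,500 threshold — but (n) sets (m) aside: (n) operates against (m): Pablo is the subject of the briefing note. (o) would limit (n) — a current Tier 5 Certificate is held — but (p) sets (o) aside: (p) operates — aggregate throughput is 200 units, below the 240 units limit. (d) is therefore removed.
Exception (e) requires that the record is a draft not yet adopted by the agency; but the briefing note has been formally adopted, so (e) is unavailable.
No exception is made out. the Ivering Planning Office falls within the general rule.

Yes — the Ivering Planning Office must disclose the briefing note.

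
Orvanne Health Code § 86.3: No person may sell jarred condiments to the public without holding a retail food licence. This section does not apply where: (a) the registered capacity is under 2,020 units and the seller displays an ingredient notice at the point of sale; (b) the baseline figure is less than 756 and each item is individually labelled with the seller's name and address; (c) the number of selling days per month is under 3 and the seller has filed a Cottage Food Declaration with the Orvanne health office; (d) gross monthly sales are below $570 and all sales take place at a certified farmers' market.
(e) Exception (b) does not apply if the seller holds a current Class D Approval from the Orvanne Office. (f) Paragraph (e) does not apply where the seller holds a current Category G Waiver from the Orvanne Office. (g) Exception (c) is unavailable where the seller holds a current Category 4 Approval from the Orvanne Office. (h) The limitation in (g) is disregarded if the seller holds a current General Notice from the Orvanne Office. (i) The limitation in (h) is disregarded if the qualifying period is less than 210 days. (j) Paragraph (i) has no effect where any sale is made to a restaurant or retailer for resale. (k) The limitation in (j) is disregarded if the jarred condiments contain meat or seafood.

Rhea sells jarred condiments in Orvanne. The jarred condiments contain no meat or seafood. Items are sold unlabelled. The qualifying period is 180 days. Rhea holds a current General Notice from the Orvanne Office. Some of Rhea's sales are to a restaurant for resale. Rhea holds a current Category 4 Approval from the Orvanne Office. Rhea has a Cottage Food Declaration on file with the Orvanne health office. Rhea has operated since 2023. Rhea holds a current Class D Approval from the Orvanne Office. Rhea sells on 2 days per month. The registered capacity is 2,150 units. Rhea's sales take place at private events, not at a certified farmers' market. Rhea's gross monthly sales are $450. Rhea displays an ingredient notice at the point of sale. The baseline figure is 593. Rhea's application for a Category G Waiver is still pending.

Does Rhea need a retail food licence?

No — exception (c) applies; Rhea is not required to hold a retail food licence.

Exception (a) fails — the registered capacity is 2,150 units, not under 2,020 units.
Exception (b) requires that each item is individually labelled with the seller's name and address; but items are sold unlabelled, so (b) is unavailable.
Exception (c) is satisfied on its face — the number of selling days per month is 2, under the 3 limit; a Cottage Food Declaration is on file. Applying paragraphs (g)–(k): (g) would limit (c) — a current Category 4 Approval is held — but (h) sets (g) aside: (h) operates against (g): a current General Notice is held. (i) would limit (h) — the qualifying period is 180 days, less than the 210 days limit — but (j) sets (i) aside: (j) is engaged — some sales are to a restaurant for resale. (k), which would lift (j), is inapplicable — the jarred condiments contain no meat or seafood. Exception (c) stands.
Exception (d) fails — sales are at private events, not a certified farmers' market.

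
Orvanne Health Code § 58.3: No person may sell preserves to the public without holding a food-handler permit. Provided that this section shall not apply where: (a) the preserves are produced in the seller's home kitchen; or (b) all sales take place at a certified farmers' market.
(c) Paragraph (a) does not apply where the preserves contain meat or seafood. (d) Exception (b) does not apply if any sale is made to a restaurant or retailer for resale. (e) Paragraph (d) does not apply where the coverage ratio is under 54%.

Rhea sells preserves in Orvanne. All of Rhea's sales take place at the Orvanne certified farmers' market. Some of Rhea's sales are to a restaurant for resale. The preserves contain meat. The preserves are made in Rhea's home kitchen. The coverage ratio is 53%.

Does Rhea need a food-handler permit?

Exception (a) is satisfied on its face — the preserves are home-kitchen produced. But applying paragraph (c): (c) is engaged — the preserves contain meat. So (a) is unavailable.
Exception (b)'s conditions are all satisfied: all sales are at a certified farmers' market. Under paragraphs (d)–(e): (d) would limit (b) — some sales are to a restaurant for resale — but (e) sets (d) aside: (e) operates against (d): the coverage ratio is 53%, under the 54% limit. (b) remains available.

No — exception (b) applies; Rhea is not required to hold a food-handler permit.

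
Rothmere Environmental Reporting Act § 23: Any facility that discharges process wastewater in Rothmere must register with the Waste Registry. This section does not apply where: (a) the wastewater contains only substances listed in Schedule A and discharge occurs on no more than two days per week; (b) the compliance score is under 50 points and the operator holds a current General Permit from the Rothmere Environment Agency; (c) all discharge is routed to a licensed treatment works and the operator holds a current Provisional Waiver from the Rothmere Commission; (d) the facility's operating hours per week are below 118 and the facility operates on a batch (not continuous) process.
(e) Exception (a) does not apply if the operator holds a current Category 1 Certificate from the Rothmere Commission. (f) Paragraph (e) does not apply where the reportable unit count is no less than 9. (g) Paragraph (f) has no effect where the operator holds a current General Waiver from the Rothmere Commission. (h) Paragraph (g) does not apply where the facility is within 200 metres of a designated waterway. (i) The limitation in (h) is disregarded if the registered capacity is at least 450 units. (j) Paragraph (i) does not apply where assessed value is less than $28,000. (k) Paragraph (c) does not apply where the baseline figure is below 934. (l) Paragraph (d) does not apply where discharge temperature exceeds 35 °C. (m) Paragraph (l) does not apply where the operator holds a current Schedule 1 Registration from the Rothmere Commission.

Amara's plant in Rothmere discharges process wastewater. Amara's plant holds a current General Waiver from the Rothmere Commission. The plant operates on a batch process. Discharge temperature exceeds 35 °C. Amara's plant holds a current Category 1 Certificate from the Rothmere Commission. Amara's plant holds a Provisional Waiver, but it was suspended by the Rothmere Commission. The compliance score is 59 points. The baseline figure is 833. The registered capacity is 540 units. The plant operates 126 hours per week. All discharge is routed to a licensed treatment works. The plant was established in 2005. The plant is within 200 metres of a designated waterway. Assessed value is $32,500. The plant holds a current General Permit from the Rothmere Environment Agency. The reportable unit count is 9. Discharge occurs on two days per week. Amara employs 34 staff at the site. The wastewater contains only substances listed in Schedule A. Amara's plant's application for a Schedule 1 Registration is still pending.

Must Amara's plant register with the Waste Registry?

Yes — Amara's plant must register with the Waste Registry.

Exception (a): the wastewater is Schedule-A-only; discharge occurs on no more than two days per week — every condition holds. But: (e) applies — a current Category 1 Certificate is held. (f) would limit (e) — the reportable unit count is 9, meeting the 9 threshold — but (g) sets (f) aside: (g) operates against (f): a current General Waiver is held. (h) would limit (g) — the plant is within 200 m of a designated waterway — but (i) sets (h) aside: (i) operates against (h): the registered capacity is 540 units, meeting the 450 units threshold. (j) does not operate here (assessed value is $32,500, not less than $28,000), so (i) stands. (a) is therefore removed.
Exception (b) requires that the compliance score is under 50 points; but the compliance score is 59 points, not under 50 points, so (b) is unavailable.
Exception (c) fails — the Provisional Waiver is not current.
Exception (d) fails — the facility's operating hours per week are 126, not below 118.
No exception displaces § 23.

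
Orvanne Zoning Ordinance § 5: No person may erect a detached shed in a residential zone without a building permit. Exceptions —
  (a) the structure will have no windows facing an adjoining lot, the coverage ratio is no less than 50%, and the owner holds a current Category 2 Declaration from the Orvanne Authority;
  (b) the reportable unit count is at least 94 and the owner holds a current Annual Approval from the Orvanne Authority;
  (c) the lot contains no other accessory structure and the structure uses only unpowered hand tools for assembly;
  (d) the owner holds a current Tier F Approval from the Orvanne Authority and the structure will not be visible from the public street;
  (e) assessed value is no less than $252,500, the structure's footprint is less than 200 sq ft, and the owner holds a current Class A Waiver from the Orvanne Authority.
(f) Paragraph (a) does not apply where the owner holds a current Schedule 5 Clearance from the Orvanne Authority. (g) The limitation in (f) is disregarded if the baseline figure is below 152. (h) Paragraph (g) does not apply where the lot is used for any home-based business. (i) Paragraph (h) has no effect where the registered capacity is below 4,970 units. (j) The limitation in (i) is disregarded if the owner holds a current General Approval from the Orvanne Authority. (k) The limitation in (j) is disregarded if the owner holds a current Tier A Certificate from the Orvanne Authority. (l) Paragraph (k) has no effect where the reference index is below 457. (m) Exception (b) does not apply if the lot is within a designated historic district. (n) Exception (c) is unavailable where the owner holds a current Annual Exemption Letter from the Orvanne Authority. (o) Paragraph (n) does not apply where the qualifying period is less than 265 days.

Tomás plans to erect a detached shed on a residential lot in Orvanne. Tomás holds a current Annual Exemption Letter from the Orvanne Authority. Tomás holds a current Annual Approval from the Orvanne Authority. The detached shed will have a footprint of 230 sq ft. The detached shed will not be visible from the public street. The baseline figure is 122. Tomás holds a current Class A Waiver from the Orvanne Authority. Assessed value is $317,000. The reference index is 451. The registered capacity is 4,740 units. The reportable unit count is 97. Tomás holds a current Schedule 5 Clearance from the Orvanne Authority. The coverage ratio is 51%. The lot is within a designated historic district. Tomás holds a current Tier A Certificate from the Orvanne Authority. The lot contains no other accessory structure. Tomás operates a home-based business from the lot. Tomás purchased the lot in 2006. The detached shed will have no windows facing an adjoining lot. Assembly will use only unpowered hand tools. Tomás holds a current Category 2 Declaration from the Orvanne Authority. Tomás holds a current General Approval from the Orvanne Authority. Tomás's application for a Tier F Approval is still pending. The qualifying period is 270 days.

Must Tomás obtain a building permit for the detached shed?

All of (a)'s requirements are met (no windows face an adjoining lot; the coverage ratio is 51%, meeting the 50% threshold; a current Category 2 Declaration is held). But applying paragraphs (f)–(l): (f) operates — a current Schedule 5 Clearance is held. (g) would limit (f) — the baseline figure is 122, below the 152 limit — but (h) sets (g) aside: (h) applies — a home-based business operates on the lot. (i) would limit (h) — the registered capacity is 4,740 units, below the 4,970 units limit — but (j) sets (i) aside: (j) operates against (i): a current General Approval is held. (k) would limit (j) — a current Tier A Certificate is held — but (l) sets (k) aside: (l) operates against (k): the reference index is 451, below the 457 limit. (a) is therefore removed.
Exception (b): the reportable unit count is 97, meeting the 94 threshold; a current Annual Approval is held — every condition holds. But: (m) applies — the lot is in a historic district. Exception (b) does not apply.
All of (c)'s requirements are met (the lot has no other accessory structure; assembly uses only hand tools). But: (n) operates against (c): a current Annual Exemption Letter is held. (o), which would lift (n), is inapplicable — the qualifying period is 270 days, not less than 265 days. So (c) is unavailable.
Exception (d) requires that the owner holds a current Tier F Approval from the Orvanne Authority; but there is no Tier F Approval in force, so (d) is unavailable.
Exception (e) requires that the structure's footprint is less than 200 sq ft; but the structure's footprint is 230 sq ft, not less than 200 sq ft, so (e) is unavailable.
Every exception is unavailable, so the rule governs.

Yes — Tomás must obtain a building permit.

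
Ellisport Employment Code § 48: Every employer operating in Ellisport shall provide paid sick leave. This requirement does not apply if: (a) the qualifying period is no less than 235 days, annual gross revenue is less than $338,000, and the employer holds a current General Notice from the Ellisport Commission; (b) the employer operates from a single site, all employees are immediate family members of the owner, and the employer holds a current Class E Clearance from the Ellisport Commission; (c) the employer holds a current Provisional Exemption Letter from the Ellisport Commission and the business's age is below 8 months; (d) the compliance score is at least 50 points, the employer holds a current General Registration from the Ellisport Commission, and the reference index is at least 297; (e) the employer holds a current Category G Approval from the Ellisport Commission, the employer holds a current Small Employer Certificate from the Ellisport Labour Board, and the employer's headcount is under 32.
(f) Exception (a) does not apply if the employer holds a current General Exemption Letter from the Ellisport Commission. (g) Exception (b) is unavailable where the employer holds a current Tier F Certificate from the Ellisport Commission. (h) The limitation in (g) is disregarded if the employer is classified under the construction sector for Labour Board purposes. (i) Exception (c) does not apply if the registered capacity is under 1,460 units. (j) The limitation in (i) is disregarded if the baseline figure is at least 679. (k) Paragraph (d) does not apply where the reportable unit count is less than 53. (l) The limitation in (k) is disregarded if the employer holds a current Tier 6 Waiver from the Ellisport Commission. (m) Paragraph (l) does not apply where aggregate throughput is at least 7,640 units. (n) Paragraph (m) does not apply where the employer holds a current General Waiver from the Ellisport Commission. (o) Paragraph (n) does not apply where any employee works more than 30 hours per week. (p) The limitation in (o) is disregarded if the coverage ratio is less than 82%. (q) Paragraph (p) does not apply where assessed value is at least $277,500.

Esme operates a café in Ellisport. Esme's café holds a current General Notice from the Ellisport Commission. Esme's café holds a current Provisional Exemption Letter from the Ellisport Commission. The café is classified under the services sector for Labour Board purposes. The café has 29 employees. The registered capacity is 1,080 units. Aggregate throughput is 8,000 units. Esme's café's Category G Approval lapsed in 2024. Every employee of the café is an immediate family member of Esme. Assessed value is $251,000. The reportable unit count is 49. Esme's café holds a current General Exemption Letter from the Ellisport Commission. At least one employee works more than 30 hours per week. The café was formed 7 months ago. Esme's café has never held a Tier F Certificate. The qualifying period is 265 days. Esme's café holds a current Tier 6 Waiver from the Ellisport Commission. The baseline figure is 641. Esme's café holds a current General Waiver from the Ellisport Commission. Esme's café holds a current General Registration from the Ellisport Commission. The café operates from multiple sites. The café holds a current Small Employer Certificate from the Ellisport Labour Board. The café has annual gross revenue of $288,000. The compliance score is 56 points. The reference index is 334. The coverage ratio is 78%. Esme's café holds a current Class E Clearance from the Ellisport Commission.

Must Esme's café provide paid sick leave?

No — exception (d) applies; Esme's café is not required to provide paid sick leave.

Exception (a) is satisfied on its face — the qualifying period is 265 days, meeting the 235 days threshold; annual gross revenue is $288,000, less than the $338,000 limit; a current General Notice is held. Turning to paragraph (f): (f) operates against (a): a current General Exemption Letter is held. (a) is therefore removed.
Exception (b) does not apply: the employer operates from multiple sites.
Exception (c) is satisfied on its face — a current Provisional Exemption Letter is held; the business's age is 7 months, below the 8 months limit. Turning to paragraphs (i)–(j): (i) operates — the registered capacity is 1,080 units, under the 1,460 units limit. (j), which would lift (i), is inapplicable — the baseline figure is 641, short of 679. So (c) is unavailable.
Exception (d)'s conditions are all satisfied: the compliance score is 56 points, meeting the 50 points threshold; a current General Registration is held; the reference index is 334, meeting the 297 threshold. As to paragraphs (k)–(q): (k) would limit (d) — the reportable unit count is 49, less than the 53 limit — but (l) sets (k) aside: (l) operates against (k): a current Tier 6 Waiver is held. (m) applies (aggregate throughput is 8,000 units, meeting the 7,640 units threshold), but yields to (n): (n) operates against (m): a current General Waiver is held. (o) is engaged (at least one employee exceeds 30 hours/week), but is itself disapplied by (p): (p) operates against (o): the coverage ratio is 78%, less than the 82% limit. (q), which would lift (p), is not engaged — assessed value is $251,000, short of $277,500. So (d) applies.
Exception (e) fails — the Category G Approval is not current.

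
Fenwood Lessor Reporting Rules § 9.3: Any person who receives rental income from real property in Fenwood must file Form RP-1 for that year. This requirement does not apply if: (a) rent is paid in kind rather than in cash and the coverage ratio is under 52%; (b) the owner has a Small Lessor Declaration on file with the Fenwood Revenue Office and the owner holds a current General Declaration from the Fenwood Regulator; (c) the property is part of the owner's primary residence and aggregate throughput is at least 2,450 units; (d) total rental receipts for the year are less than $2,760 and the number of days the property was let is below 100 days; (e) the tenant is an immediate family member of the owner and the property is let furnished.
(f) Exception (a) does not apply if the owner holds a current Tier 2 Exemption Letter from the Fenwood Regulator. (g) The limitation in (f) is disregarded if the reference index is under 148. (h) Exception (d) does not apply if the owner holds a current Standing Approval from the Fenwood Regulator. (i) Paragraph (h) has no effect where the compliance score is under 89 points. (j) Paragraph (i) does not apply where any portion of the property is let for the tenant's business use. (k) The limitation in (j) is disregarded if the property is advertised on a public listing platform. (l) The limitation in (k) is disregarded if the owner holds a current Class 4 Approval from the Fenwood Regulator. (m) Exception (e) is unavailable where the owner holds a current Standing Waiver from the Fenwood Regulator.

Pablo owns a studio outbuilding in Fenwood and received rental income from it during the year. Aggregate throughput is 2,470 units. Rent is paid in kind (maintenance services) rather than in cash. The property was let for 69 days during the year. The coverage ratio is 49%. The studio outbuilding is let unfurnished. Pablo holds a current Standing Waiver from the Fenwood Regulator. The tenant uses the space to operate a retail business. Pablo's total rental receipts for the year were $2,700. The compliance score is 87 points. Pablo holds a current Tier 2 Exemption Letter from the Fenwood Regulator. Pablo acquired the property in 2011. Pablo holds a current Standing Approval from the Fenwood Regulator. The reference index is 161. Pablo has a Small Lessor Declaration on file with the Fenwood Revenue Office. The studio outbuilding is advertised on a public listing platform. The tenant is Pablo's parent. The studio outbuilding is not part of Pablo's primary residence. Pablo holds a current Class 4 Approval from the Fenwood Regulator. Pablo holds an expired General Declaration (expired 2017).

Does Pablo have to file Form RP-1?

Yes — Pablo must file Form RP-1.

Exception (a) is satisfied on its face — rent is paid in kind; the coverage ratio is 49%, under the 52% limit. But: (f) operates against (a): a current Tier 2 Exemption Letter is held. (g), which would lift (f), is not triggered — the reference index is 161, not under 148. (a) is therefore removed.
Exception (b) requires that the owner holds a current General Declaration from the Fenwood Regulator; but there is no General Declaration in force, so (b) is unavailable.
Exception (c) requires that the property is part of the owner's primary residence; but the studio outbuilding is not part of the primary residence, so (c) is unavailable.
Exception (d) is satisfied on its face — total rental receipts for the year are $2,700, less than the $2,760 limit; the number of days the property was let is 69 days, below the 100 days limit. But: (h) is triggered — a current Standing Approval is held. (i) would limit (h) — the compliance score is 87 points, under the 89 points limit — but (j) sets (i) aside: (j) applies — the space is let for business use. (k) would limit (j) — the property is publicly advertised — but (l) sets (k) aside: (l) operates against (k): a current Class 4 Approval is held. Exception (d) does not apply.
Exception (e) fails — the property is let unfurnished.
No exception displaces § 9.3.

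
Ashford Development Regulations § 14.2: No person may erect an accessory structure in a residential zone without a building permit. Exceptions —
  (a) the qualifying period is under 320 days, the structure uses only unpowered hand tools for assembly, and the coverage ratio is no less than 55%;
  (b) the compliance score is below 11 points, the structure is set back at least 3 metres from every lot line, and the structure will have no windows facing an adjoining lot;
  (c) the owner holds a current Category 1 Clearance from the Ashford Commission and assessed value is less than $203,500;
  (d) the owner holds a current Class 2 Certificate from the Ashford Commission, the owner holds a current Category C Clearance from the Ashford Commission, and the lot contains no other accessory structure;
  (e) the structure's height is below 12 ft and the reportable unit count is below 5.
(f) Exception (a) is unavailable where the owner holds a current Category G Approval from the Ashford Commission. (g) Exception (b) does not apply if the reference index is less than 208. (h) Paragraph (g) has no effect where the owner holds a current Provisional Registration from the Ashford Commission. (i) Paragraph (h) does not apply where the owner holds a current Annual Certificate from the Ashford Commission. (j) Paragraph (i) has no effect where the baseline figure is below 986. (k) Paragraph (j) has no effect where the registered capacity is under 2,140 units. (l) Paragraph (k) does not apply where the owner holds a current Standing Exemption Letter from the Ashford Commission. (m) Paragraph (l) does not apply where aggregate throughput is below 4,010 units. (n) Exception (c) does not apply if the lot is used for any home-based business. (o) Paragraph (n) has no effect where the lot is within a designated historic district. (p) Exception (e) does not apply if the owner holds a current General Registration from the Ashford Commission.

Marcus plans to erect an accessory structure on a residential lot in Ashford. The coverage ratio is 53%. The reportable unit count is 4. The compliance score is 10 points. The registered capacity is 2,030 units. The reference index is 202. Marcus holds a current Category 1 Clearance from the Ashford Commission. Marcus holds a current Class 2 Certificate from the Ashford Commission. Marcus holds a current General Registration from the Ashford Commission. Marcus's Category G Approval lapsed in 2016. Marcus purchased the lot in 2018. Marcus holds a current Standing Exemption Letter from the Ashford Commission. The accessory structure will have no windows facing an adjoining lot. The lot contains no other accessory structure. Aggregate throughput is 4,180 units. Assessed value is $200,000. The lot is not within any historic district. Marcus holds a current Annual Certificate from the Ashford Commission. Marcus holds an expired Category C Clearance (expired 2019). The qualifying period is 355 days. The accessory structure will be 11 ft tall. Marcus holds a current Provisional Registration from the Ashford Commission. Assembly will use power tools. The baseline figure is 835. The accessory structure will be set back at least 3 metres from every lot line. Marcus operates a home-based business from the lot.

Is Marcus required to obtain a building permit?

Exception (a) fails — the qualifying period is 355 days, not under 320 days.
Exception (b) is satisfied on its face — the compliance score is 10 points, below the 11 points limit; the setback is at least 3 m on every side; no windows face an adjoining lot. As to paragraphs (g)–(m): (g) is triggered (the reference index is 202, less than the 208 limit), but yields to (h): (h) operates against (g): a current Provisional Registration is held. (i) would limit (h) — a current Annual Certificate is held — but (j) sets (i) aside: (j) operates against (i): the baseline figure is 835, below the 986 limit. (k) would limit (j) — the registered capacity is 2,030 units, under the 2,140 units limit — but (l) sets (k) aside: (l) operates against (k): a current Standing Exemption Letter is held. (m), which would lift (l), is not engaged — aggregate throughput is 4,180 units, not below 4,010 units. (b) remains available.
Exception (c): a current Category 1 Clearance is held; assessed value is $200,000, less than the $203,500 limit — every condition holds. However, paragraphs (n)–(o) must be considered: (n) operates against (c): a home-based business operates on the lot. (o), which would lift (n), is not engaged — the lot is not in a historic district. (c) is therefore removed.
Exception (d) requires that the owner holds a current Category C Clearance from the Ashford Commission; but no current Category C Clearance is held, so (d) is unavailable.
Exception (e)'s conditions are all satisfied: the structure's height is 11 ft, below the 12 ft limit; the reportable unit count is 4, below the 5 limit. But: (p) operates against (e): a current General Registration is held. So (e) is unavailable.

No — exception (b) applies; Marcus does not need a building permit.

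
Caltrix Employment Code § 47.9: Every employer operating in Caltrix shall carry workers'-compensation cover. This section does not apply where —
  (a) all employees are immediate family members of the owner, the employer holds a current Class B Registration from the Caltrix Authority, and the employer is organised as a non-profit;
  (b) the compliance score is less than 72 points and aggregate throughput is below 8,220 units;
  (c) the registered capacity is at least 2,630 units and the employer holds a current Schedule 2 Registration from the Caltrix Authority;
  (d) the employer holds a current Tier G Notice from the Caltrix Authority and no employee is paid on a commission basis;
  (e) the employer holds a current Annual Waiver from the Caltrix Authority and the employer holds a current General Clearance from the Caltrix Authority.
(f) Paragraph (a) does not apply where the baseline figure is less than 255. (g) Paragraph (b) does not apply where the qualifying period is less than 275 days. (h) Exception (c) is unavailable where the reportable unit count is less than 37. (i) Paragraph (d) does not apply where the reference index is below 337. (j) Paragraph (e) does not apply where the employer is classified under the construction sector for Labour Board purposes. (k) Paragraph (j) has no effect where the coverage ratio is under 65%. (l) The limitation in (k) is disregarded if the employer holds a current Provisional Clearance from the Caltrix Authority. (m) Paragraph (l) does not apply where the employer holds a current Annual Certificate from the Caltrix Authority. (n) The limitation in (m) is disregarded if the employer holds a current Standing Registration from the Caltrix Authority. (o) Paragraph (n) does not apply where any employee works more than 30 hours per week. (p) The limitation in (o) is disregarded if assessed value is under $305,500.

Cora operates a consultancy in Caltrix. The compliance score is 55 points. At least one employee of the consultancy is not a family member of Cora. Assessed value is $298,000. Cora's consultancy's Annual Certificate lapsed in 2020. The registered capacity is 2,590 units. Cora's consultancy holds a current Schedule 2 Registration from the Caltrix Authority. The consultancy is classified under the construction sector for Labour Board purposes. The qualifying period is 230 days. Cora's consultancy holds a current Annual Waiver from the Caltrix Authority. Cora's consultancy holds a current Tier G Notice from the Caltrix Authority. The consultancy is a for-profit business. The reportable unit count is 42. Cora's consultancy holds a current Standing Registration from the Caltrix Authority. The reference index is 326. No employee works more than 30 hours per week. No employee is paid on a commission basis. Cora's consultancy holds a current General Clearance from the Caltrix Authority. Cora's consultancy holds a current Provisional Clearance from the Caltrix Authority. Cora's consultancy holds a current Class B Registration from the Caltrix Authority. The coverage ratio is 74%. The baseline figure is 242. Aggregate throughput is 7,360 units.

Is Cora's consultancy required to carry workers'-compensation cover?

Exception (a) fails — at least one employee is not a family member.
Exception (b) is satisfied on its face — the compliance score is 55 points, less than the 72 points limit; aggregate throughput is 7,360 units, below the 8,220 units limit. But: (g) is triggered — the qualifying period is 230 days, less than the 275 days limit. So (b) is unavailable.
Exception (c) requires that the registered capacity is at least 2,630 units; but the registered capacity is 2,590 units, short of 2,630 units, so (c) is unavailable.
Exception (d) is satisfied on its face — a current Tier G Notice is held; no employee is paid on commission. But: (i) operates against (d): the reference index is 326, below the 337 limit. So (d) is unavailable.
Exception (e): a current Annual Waiver is held; a current General Clearance is held — every condition holds. Turning to paragraphs (j)–(p): (j) operates against (e): the consultancy is classified under the construction sector. (k) is not triggered (the coverage ratio is 74%, not under 65%), so (j) stands. (e) is therefore removed.
No exception applies. The general rule governs.

Yes — Cora's consultancy must carry workers'-compensation cover.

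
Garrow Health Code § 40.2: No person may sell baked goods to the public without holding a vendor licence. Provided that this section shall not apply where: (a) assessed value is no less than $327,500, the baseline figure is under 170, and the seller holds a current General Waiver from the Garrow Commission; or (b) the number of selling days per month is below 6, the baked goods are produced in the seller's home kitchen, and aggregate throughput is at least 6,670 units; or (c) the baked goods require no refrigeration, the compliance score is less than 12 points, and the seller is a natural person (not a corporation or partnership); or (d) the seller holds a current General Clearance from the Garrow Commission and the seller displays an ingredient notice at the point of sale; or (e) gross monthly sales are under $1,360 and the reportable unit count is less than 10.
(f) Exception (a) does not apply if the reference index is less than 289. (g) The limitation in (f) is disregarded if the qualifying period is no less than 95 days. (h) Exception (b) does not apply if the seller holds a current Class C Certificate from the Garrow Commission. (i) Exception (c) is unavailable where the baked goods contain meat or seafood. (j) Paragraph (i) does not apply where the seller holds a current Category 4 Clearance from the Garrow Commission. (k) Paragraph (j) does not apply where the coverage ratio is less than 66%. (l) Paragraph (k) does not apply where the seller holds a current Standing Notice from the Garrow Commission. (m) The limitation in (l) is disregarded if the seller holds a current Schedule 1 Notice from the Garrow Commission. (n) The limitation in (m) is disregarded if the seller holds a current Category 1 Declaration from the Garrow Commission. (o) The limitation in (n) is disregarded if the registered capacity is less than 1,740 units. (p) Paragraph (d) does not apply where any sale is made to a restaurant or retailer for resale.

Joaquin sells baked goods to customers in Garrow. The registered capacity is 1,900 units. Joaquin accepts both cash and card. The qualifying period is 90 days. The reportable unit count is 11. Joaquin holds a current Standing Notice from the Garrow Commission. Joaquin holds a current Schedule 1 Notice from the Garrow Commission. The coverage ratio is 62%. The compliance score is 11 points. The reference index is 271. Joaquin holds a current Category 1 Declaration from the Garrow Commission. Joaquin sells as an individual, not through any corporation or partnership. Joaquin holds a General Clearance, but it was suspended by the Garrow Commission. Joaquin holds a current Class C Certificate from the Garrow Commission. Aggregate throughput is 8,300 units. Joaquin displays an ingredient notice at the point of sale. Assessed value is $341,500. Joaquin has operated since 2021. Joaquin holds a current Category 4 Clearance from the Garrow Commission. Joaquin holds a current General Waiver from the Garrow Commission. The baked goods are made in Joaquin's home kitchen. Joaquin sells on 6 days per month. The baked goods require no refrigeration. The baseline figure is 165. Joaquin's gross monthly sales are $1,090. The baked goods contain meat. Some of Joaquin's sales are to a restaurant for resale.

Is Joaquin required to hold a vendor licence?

All of (a)'s requirements are met (assessed value is $341,500, meeting the $327,500 threshold; the baseline figure is 165, under the 170 limit; a current General Waiver is held). Turning to paragraphs (f)–(g): (f) is engaged — the reference index is 271, less than the 289 limit. (g) is inapplicable (the qualifying period is 90 days, short of 95 days), so (f) stands. Exception (a) does not apply.
Exception (b) requires that the number of selling days per month is below 6; but the number of selling days per month is 6, not below 6, so (b) is unavailable.
All of (c)'s requirements are met (the baked goods are shelf-stable; the compliance score is 11 points, less than the 12 points limit; the seller is a natural person). Considering the limiting provisions: (i) applies (the baked goods contain meat), but is displaced by (j): (j) is triggered — a current Category 4 Clearance is held. (k) would limit (j) — the coverage ratio is 62%, less than the 66% limit — but (l) sets (k) aside: (l) is triggered — a current Standing Notice is held. (m) operates (a current Schedule 1 Notice is held), but is set aside by (n): (n) operates against (m): a current Category 1 Declaration is held. (o), which would lift (n), does not operate here — the registered capacity is 1,900 units, not less than 1,740 units. So (c) applies.
Exception (d) does not apply: the General Clearance is not current.
Exception (e) fails — the reportable unit count is 11, not less than 10.

No — exception (c) applies; Joaquin is not required to hold a vendor licence.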